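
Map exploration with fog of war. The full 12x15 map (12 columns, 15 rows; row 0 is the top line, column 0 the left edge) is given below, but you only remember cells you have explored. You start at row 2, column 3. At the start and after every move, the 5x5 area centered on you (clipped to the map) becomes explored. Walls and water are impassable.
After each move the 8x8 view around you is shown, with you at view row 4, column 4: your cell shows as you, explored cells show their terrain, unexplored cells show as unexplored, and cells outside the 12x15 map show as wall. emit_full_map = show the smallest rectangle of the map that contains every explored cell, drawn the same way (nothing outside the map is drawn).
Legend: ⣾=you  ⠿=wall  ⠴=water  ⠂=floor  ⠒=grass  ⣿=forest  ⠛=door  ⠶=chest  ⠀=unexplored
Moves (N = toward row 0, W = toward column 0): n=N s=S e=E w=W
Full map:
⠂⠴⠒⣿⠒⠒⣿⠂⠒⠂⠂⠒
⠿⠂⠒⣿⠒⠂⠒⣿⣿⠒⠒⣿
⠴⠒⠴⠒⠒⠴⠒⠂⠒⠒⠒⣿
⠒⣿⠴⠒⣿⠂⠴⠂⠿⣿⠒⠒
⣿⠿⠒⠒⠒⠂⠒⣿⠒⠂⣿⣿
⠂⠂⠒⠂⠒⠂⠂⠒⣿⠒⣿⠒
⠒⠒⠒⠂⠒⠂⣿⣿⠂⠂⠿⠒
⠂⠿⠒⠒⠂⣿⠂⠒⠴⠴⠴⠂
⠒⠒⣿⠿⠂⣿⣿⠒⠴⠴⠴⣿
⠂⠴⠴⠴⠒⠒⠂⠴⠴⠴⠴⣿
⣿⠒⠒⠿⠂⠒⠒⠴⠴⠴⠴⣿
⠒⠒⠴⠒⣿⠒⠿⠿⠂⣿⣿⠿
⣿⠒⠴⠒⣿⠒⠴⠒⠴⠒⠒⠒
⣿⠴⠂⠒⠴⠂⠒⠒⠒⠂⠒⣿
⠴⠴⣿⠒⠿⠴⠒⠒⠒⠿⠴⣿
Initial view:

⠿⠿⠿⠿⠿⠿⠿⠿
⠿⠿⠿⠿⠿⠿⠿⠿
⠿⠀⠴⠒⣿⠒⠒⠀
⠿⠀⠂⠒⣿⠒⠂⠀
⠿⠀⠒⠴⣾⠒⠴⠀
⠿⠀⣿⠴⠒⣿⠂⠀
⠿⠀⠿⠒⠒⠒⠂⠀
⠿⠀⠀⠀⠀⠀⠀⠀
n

⠿⠿⠿⠿⠿⠿⠿⠿
⠿⠿⠿⠿⠿⠿⠿⠿
⠿⠿⠿⠿⠿⠿⠿⠿
⠿⠀⠴⠒⣿⠒⠒⠀
⠿⠀⠂⠒⣾⠒⠂⠀
⠿⠀⠒⠴⠒⠒⠴⠀
⠿⠀⣿⠴⠒⣿⠂⠀
⠿⠀⠿⠒⠒⠒⠂⠀

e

⠿⠿⠿⠿⠿⠿⠿⠿
⠿⠿⠿⠿⠿⠿⠿⠿
⠿⠿⠿⠿⠿⠿⠿⠿
⠀⠴⠒⣿⠒⠒⣿⠀
⠀⠂⠒⣿⣾⠂⠒⠀
⠀⠒⠴⠒⠒⠴⠒⠀
⠀⣿⠴⠒⣿⠂⠴⠀
⠀⠿⠒⠒⠒⠂⠀⠀

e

⠿⠿⠿⠿⠿⠿⠿⠿
⠿⠿⠿⠿⠿⠿⠿⠿
⠿⠿⠿⠿⠿⠿⠿⠿
⠴⠒⣿⠒⠒⣿⠂⠀
⠂⠒⣿⠒⣾⠒⣿⠀
⠒⠴⠒⠒⠴⠒⠂⠀
⣿⠴⠒⣿⠂⠴⠂⠀
⠿⠒⠒⠒⠂⠀⠀⠀

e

⠿⠿⠿⠿⠿⠿⠿⠿
⠿⠿⠿⠿⠿⠿⠿⠿
⠿⠿⠿⠿⠿⠿⠿⠿
⠒⣿⠒⠒⣿⠂⠒⠀
⠒⣿⠒⠂⣾⣿⣿⠀
⠴⠒⠒⠴⠒⠂⠒⠀
⠴⠒⣿⠂⠴⠂⠿⠀
⠒⠒⠒⠂⠀⠀⠀⠀

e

⠿⠿⠿⠿⠿⠿⠿⠿
⠿⠿⠿⠿⠿⠿⠿⠿
⠿⠿⠿⠿⠿⠿⠿⠿
⣿⠒⠒⣿⠂⠒⠂⠀
⣿⠒⠂⠒⣾⣿⠒⠀
⠒⠒⠴⠒⠂⠒⠒⠀
⠒⣿⠂⠴⠂⠿⣿⠀
⠒⠒⠂⠀⠀⠀⠀⠀

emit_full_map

⠴⠒⣿⠒⠒⣿⠂⠒⠂
⠂⠒⣿⠒⠂⠒⣾⣿⠒
⠒⠴⠒⠒⠴⠒⠂⠒⠒
⣿⠴⠒⣿⠂⠴⠂⠿⣿
⠿⠒⠒⠒⠂⠀⠀⠀⠀

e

⠿⠿⠿⠿⠿⠿⠿⠿
⠿⠿⠿⠿⠿⠿⠿⠿
⠿⠿⠿⠿⠿⠿⠿⠿
⠒⠒⣿⠂⠒⠂⠂⠀
⠒⠂⠒⣿⣾⠒⠒⠀
⠒⠴⠒⠂⠒⠒⠒⠀
⣿⠂⠴⠂⠿⣿⠒⠀
⠒⠂⠀⠀⠀⠀⠀⠀

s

⠿⠿⠿⠿⠿⠿⠿⠿
⠿⠿⠿⠿⠿⠿⠿⠿
⠒⠒⣿⠂⠒⠂⠂⠀
⠒⠂⠒⣿⣿⠒⠒⠀
⠒⠴⠒⠂⣾⠒⠒⠀
⣿⠂⠴⠂⠿⣿⠒⠀
⠒⠂⠒⣿⠒⠂⣿⠀
⠀⠀⠀⠀⠀⠀⠀⠀

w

⠿⠿⠿⠿⠿⠿⠿⠿
⠿⠿⠿⠿⠿⠿⠿⠿
⣿⠒⠒⣿⠂⠒⠂⠂
⣿⠒⠂⠒⣿⣿⠒⠒
⠒⠒⠴⠒⣾⠒⠒⠒
⠒⣿⠂⠴⠂⠿⣿⠒
⠒⠒⠂⠒⣿⠒⠂⣿
⠀⠀⠀⠀⠀⠀⠀⠀

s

⠿⠿⠿⠿⠿⠿⠿⠿
⣿⠒⠒⣿⠂⠒⠂⠂
⣿⠒⠂⠒⣿⣿⠒⠒
⠒⠒⠴⠒⠂⠒⠒⠒
⠒⣿⠂⠴⣾⠿⣿⠒
⠒⠒⠂⠒⣿⠒⠂⣿
⠀⠀⠂⠂⠒⣿⠒⠀
⠀⠀⠀⠀⠀⠀⠀⠀

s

⣿⠒⠒⣿⠂⠒⠂⠂
⣿⠒⠂⠒⣿⣿⠒⠒
⠒⠒⠴⠒⠂⠒⠒⠒
⠒⣿⠂⠴⠂⠿⣿⠒
⠒⠒⠂⠒⣾⠒⠂⣿
⠀⠀⠂⠂⠒⣿⠒⠀
⠀⠀⠂⣿⣿⠂⠂⠀
⠀⠀⠀⠀⠀⠀⠀⠀

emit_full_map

⠴⠒⣿⠒⠒⣿⠂⠒⠂⠂
⠂⠒⣿⠒⠂⠒⣿⣿⠒⠒
⠒⠴⠒⠒⠴⠒⠂⠒⠒⠒
⣿⠴⠒⣿⠂⠴⠂⠿⣿⠒
⠿⠒⠒⠒⠂⠒⣾⠒⠂⣿
⠀⠀⠀⠀⠂⠂⠒⣿⠒⠀
⠀⠀⠀⠀⠂⣿⣿⠂⠂⠀

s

⣿⠒⠂⠒⣿⣿⠒⠒
⠒⠒⠴⠒⠂⠒⠒⠒
⠒⣿⠂⠴⠂⠿⣿⠒
⠒⠒⠂⠒⣿⠒⠂⣿
⠀⠀⠂⠂⣾⣿⠒⠀
⠀⠀⠂⣿⣿⠂⠂⠀
⠀⠀⣿⠂⠒⠴⠴⠀
⠀⠀⠀⠀⠀⠀⠀⠀

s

⠒⠒⠴⠒⠂⠒⠒⠒
⠒⣿⠂⠴⠂⠿⣿⠒
⠒⠒⠂⠒⣿⠒⠂⣿
⠀⠀⠂⠂⠒⣿⠒⠀
⠀⠀⠂⣿⣾⠂⠂⠀
⠀⠀⣿⠂⠒⠴⠴⠀
⠀⠀⣿⣿⠒⠴⠴⠀
⠀⠀⠀⠀⠀⠀⠀⠀

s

⠒⣿⠂⠴⠂⠿⣿⠒
⠒⠒⠂⠒⣿⠒⠂⣿
⠀⠀⠂⠂⠒⣿⠒⠀
⠀⠀⠂⣿⣿⠂⠂⠀
⠀⠀⣿⠂⣾⠴⠴⠀
⠀⠀⣿⣿⠒⠴⠴⠀
⠀⠀⠒⠂⠴⠴⠴⠀
⠀⠀⠀⠀⠀⠀⠀⠀

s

⠒⠒⠂⠒⣿⠒⠂⣿
⠀⠀⠂⠂⠒⣿⠒⠀
⠀⠀⠂⣿⣿⠂⠂⠀
⠀⠀⣿⠂⠒⠴⠴⠀
⠀⠀⣿⣿⣾⠴⠴⠀
⠀⠀⠒⠂⠴⠴⠴⠀
⠀⠀⠒⠒⠴⠴⠴⠀
⠀⠀⠀⠀⠀⠀⠀⠀

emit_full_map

⠴⠒⣿⠒⠒⣿⠂⠒⠂⠂
⠂⠒⣿⠒⠂⠒⣿⣿⠒⠒
⠒⠴⠒⠒⠴⠒⠂⠒⠒⠒
⣿⠴⠒⣿⠂⠴⠂⠿⣿⠒
⠿⠒⠒⠒⠂⠒⣿⠒⠂⣿
⠀⠀⠀⠀⠂⠂⠒⣿⠒⠀
⠀⠀⠀⠀⠂⣿⣿⠂⠂⠀
⠀⠀⠀⠀⣿⠂⠒⠴⠴⠀
⠀⠀⠀⠀⣿⣿⣾⠴⠴⠀
⠀⠀⠀⠀⠒⠂⠴⠴⠴⠀
⠀⠀⠀⠀⠒⠒⠴⠴⠴⠀


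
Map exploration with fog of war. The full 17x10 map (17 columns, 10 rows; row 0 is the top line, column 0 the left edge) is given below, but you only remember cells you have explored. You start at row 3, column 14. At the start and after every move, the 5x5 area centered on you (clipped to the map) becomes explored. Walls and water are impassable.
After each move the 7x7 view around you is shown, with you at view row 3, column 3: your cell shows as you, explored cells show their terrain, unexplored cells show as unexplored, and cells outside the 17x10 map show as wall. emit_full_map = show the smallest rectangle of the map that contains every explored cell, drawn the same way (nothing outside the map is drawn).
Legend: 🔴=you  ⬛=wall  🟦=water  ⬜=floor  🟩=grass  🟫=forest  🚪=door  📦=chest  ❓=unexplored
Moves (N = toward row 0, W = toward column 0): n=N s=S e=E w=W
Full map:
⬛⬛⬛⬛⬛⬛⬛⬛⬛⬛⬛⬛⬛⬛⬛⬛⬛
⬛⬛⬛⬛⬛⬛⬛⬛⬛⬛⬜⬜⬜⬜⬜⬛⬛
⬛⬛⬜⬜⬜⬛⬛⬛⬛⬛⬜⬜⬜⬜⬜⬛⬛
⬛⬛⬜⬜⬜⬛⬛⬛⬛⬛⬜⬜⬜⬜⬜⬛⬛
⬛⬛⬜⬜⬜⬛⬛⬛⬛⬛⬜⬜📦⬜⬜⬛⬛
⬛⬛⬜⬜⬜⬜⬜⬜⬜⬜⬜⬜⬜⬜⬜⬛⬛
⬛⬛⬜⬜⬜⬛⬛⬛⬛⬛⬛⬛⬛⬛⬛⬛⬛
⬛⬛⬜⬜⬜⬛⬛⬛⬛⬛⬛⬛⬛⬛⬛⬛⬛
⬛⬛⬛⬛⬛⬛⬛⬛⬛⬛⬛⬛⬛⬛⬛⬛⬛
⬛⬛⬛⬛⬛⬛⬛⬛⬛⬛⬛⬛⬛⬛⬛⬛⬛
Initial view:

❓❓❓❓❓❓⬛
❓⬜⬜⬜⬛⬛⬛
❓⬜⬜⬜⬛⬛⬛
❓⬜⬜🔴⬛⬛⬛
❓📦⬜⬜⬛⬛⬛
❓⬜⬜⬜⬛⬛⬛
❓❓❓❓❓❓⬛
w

❓❓❓❓❓❓❓
❓⬜⬜⬜⬜⬛⬛
❓⬜⬜⬜⬜⬛⬛
❓⬜⬜🔴⬜⬛⬛
❓⬜📦⬜⬜⬛⬛
❓⬜⬜⬜⬜⬛⬛
❓❓❓❓❓❓❓

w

❓❓❓❓❓❓❓
❓⬜⬜⬜⬜⬜⬛
❓⬜⬜⬜⬜⬜⬛
❓⬜⬜🔴⬜⬜⬛
❓⬜⬜📦⬜⬜⬛
❓⬜⬜⬜⬜⬜⬛
❓❓❓❓❓❓❓

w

❓❓❓❓❓❓❓
❓⬛⬜⬜⬜⬜⬜
❓⬛⬜⬜⬜⬜⬜
❓⬛⬜🔴⬜⬜⬜
❓⬛⬜⬜📦⬜⬜
❓⬜⬜⬜⬜⬜⬜
❓❓❓❓❓❓❓

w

❓❓❓❓❓❓❓
❓⬛⬛⬜⬜⬜⬜
❓⬛⬛⬜⬜⬜⬜
❓⬛⬛🔴⬜⬜⬜
❓⬛⬛⬜⬜📦⬜
❓⬜⬜⬜⬜⬜⬜
❓❓❓❓❓❓❓

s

❓⬛⬛⬜⬜⬜⬜
❓⬛⬛⬜⬜⬜⬜
❓⬛⬛⬜⬜⬜⬜
❓⬛⬛🔴⬜📦⬜
❓⬜⬜⬜⬜⬜⬜
❓⬛⬛⬛⬛⬛❓
❓❓❓❓❓❓❓

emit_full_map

⬛⬛⬜⬜⬜⬜⬜⬛⬛
⬛⬛⬜⬜⬜⬜⬜⬛⬛
⬛⬛⬜⬜⬜⬜⬜⬛⬛
⬛⬛🔴⬜📦⬜⬜⬛⬛
⬜⬜⬜⬜⬜⬜⬜⬛⬛
⬛⬛⬛⬛⬛❓❓❓❓

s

❓⬛⬛⬜⬜⬜⬜
❓⬛⬛⬜⬜⬜⬜
❓⬛⬛⬜⬜📦⬜
❓⬜⬜🔴⬜⬜⬜
❓⬛⬛⬛⬛⬛❓
❓⬛⬛⬛⬛⬛❓
❓❓❓❓❓❓❓

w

❓❓⬛⬛⬜⬜⬜
❓⬛⬛⬛⬜⬜⬜
❓⬛⬛⬛⬜⬜📦
❓⬜⬜🔴⬜⬜⬜
❓⬛⬛⬛⬛⬛⬛
❓⬛⬛⬛⬛⬛⬛
❓❓❓❓❓❓❓

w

❓❓❓⬛⬛⬜⬜
❓⬛⬛⬛⬛⬜⬜
❓⬛⬛⬛⬛⬜⬜
❓⬜⬜🔴⬜⬜⬜
❓⬛⬛⬛⬛⬛⬛
❓⬛⬛⬛⬛⬛⬛
❓❓❓❓❓❓❓

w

❓❓❓❓⬛⬛⬜
❓⬛⬛⬛⬛⬛⬜
❓⬛⬛⬛⬛⬛⬜
❓⬜⬜🔴⬜⬜⬜
❓⬛⬛⬛⬛⬛⬛
❓⬛⬛⬛⬛⬛⬛
❓❓❓❓❓❓❓

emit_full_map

❓❓❓⬛⬛⬜⬜⬜⬜⬜⬛⬛
❓❓❓⬛⬛⬜⬜⬜⬜⬜⬛⬛
⬛⬛⬛⬛⬛⬜⬜⬜⬜⬜⬛⬛
⬛⬛⬛⬛⬛⬜⬜📦⬜⬜⬛⬛
⬜⬜🔴⬜⬜⬜⬜⬜⬜⬜⬛⬛
⬛⬛⬛⬛⬛⬛⬛⬛❓❓❓❓
⬛⬛⬛⬛⬛⬛⬛⬛❓❓❓❓


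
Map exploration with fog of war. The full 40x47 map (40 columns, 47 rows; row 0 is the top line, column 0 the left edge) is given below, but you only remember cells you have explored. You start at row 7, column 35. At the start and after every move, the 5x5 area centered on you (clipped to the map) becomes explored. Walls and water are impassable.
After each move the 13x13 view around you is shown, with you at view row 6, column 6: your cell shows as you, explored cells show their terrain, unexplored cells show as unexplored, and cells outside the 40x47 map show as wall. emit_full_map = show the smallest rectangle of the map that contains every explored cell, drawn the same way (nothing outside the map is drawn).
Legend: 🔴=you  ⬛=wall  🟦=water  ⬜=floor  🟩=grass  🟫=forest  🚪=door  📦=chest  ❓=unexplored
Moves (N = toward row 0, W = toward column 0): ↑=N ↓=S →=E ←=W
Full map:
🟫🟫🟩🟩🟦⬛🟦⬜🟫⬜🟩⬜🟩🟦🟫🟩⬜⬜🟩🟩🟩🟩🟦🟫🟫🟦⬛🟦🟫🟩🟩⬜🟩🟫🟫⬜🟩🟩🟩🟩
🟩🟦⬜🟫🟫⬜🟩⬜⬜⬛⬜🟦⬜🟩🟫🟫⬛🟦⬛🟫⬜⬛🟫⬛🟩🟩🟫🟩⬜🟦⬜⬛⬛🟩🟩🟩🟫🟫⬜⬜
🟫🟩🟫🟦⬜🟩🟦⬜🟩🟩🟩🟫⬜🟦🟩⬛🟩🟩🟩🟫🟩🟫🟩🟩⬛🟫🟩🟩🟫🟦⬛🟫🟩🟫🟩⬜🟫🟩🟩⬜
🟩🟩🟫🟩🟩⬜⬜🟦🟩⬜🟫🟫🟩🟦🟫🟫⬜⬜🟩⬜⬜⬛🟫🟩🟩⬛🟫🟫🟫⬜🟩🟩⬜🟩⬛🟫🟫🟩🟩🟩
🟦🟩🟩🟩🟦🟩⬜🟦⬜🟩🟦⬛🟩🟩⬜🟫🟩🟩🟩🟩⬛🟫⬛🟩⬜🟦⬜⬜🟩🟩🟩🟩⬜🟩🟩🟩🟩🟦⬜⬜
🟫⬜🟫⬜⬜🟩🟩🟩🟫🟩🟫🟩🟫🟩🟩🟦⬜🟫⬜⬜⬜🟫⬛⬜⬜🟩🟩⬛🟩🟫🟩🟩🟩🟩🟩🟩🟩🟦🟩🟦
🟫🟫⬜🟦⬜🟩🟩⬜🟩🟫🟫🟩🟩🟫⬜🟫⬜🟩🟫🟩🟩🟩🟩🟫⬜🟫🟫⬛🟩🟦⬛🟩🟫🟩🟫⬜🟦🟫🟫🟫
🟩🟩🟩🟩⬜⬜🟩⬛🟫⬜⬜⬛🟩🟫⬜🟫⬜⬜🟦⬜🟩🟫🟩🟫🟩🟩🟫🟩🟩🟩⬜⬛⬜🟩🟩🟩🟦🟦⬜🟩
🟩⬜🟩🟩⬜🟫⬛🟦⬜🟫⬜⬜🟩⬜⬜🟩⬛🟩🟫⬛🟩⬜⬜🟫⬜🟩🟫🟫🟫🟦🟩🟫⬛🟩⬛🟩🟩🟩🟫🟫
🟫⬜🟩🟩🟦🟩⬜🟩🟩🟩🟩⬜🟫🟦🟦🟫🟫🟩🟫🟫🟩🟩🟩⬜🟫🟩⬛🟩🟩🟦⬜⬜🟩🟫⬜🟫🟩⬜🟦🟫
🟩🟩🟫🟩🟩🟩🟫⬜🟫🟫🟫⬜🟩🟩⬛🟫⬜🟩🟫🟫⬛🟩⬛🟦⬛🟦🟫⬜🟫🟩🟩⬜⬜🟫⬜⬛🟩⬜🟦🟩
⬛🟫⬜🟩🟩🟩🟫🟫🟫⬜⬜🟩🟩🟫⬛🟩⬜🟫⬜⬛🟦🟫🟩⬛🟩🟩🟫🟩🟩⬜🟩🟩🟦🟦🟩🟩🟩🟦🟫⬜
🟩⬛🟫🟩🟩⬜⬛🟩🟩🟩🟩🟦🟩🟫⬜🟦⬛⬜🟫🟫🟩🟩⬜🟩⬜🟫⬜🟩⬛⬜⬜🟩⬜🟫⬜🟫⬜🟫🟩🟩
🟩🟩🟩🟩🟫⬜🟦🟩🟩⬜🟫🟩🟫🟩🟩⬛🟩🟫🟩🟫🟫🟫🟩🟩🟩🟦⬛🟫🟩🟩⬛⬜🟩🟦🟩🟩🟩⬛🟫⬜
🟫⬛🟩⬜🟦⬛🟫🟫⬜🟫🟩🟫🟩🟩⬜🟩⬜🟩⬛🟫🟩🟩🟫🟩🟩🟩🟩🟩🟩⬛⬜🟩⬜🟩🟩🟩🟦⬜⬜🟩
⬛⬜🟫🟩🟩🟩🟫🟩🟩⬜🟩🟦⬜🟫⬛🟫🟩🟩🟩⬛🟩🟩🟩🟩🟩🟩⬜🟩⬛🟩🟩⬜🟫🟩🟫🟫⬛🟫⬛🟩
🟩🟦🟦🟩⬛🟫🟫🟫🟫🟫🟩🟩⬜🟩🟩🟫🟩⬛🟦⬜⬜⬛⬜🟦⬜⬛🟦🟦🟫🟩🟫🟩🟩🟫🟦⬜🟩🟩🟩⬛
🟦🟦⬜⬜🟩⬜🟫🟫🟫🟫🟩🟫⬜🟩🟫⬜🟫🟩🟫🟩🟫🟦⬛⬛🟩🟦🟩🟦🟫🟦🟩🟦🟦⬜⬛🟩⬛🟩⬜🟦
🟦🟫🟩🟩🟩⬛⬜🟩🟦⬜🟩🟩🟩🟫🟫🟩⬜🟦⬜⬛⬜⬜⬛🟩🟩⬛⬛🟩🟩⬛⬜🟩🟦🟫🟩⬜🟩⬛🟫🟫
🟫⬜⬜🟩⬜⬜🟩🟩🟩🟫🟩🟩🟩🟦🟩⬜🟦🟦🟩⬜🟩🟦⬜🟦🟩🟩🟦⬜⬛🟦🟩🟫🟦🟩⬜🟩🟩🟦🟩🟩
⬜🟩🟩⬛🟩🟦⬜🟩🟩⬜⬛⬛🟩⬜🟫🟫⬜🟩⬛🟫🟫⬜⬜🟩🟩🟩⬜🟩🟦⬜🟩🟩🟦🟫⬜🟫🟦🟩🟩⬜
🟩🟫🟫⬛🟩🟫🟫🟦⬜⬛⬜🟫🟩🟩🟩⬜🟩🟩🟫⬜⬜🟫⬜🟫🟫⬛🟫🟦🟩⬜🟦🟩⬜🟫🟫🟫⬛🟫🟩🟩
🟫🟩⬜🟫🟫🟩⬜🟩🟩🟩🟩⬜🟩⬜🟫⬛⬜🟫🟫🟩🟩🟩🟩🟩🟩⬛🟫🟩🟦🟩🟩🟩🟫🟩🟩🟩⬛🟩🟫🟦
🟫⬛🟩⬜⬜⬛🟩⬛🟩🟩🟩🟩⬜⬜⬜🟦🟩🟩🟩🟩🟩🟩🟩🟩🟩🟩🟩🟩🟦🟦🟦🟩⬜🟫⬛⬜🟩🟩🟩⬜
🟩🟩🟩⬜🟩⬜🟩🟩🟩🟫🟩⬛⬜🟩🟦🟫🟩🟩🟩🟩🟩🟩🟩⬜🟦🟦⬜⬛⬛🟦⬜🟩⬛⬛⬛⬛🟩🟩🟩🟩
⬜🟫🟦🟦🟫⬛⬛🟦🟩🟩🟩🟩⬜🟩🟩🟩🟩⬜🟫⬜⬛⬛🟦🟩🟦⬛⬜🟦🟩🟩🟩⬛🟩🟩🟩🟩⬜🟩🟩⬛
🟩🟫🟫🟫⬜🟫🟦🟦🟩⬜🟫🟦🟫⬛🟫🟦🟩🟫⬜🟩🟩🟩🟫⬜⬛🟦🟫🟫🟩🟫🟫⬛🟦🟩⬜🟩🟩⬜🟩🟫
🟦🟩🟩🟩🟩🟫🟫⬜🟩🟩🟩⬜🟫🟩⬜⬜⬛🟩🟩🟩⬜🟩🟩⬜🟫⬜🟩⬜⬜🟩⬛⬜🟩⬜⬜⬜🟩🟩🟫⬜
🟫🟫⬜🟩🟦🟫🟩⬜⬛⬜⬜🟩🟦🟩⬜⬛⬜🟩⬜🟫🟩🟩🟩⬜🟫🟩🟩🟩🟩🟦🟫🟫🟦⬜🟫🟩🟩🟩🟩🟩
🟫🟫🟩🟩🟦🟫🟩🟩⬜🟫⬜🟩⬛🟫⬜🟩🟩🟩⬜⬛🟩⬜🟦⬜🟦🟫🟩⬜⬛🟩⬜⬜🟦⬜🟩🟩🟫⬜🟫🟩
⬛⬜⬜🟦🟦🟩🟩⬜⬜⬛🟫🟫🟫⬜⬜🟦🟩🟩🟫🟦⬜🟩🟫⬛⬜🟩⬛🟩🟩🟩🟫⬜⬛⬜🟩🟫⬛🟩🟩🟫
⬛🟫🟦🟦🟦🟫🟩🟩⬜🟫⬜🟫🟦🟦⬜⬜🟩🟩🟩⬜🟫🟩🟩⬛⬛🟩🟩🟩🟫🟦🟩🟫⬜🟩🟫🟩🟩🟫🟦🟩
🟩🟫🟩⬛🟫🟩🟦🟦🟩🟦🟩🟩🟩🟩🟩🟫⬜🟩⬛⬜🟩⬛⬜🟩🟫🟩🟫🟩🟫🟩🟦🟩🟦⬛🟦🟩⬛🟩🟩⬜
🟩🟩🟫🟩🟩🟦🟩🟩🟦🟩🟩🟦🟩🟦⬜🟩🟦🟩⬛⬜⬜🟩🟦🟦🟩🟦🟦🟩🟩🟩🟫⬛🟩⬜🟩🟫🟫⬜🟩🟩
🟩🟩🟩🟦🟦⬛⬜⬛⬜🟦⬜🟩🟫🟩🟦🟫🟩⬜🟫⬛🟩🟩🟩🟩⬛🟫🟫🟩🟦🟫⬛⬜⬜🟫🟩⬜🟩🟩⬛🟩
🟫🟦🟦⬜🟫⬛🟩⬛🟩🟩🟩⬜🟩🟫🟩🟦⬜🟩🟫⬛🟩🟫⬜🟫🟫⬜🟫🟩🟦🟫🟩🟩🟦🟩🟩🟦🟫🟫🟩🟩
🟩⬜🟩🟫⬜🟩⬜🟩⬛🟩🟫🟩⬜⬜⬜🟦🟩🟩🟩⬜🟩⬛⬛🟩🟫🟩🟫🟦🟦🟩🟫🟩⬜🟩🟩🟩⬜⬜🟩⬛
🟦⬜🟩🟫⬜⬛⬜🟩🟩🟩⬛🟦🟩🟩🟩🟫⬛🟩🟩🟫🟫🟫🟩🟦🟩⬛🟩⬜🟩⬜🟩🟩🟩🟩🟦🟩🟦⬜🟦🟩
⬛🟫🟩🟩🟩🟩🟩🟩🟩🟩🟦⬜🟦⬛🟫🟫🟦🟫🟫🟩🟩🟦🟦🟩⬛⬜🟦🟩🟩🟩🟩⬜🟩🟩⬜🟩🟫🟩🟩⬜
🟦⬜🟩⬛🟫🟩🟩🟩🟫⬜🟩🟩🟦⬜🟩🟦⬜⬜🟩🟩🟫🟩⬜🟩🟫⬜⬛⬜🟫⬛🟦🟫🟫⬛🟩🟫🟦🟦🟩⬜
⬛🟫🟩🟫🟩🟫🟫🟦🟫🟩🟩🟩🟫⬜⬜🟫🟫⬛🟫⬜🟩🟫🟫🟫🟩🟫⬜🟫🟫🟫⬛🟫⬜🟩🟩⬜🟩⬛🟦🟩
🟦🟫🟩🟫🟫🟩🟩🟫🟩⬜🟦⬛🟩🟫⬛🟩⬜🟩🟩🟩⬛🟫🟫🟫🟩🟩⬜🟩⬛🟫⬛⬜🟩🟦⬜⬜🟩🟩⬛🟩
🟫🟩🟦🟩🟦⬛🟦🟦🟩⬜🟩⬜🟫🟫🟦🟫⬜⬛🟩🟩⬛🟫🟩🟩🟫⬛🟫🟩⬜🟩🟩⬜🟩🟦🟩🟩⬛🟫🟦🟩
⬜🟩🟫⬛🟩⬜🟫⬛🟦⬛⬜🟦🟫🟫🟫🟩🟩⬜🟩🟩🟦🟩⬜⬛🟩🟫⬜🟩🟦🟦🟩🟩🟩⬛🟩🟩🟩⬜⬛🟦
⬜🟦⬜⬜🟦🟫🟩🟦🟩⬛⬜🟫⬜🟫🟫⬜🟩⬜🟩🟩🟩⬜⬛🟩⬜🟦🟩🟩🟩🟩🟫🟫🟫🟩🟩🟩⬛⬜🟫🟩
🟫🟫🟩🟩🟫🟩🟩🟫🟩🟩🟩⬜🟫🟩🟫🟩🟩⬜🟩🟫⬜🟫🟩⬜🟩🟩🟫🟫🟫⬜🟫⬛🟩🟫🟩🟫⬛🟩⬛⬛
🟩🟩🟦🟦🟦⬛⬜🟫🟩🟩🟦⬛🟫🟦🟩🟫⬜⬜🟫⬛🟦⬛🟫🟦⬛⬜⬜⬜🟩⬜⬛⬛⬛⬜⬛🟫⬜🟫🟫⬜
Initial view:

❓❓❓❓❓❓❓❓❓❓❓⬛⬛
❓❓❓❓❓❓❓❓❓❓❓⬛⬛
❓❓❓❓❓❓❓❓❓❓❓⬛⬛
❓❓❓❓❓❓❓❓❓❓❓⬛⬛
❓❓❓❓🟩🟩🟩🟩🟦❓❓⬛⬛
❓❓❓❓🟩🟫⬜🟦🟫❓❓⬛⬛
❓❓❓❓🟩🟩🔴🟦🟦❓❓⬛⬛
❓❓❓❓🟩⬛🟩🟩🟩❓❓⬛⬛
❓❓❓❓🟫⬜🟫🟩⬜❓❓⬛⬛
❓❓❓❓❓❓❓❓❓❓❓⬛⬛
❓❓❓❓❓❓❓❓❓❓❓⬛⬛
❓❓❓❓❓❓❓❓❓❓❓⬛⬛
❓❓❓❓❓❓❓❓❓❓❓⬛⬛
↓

❓❓❓❓❓❓❓❓❓❓❓⬛⬛
❓❓❓❓❓❓❓❓❓❓❓⬛⬛
❓❓❓❓❓❓❓❓❓❓❓⬛⬛
❓❓❓❓🟩🟩🟩🟩🟦❓❓⬛⬛
❓❓❓❓🟩🟫⬜🟦🟫❓❓⬛⬛
❓❓❓❓🟩🟩🟩🟦🟦❓❓⬛⬛
❓❓❓❓🟩⬛🔴🟩🟩❓❓⬛⬛
❓❓❓❓🟫⬜🟫🟩⬜❓❓⬛⬛
❓❓❓❓🟫⬜⬛🟩⬜❓❓⬛⬛
❓❓❓❓❓❓❓❓❓❓❓⬛⬛
❓❓❓❓❓❓❓❓❓❓❓⬛⬛
❓❓❓❓❓❓❓❓❓❓❓⬛⬛
❓❓❓❓❓❓❓❓❓❓❓⬛⬛

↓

❓❓❓❓❓❓❓❓❓❓❓⬛⬛
❓❓❓❓❓❓❓❓❓❓❓⬛⬛
❓❓❓❓🟩🟩🟩🟩🟦❓❓⬛⬛
❓❓❓❓🟩🟫⬜🟦🟫❓❓⬛⬛
❓❓❓❓🟩🟩🟩🟦🟦❓❓⬛⬛
❓❓❓❓🟩⬛🟩🟩🟩❓❓⬛⬛
❓❓❓❓🟫⬜🔴🟩⬜❓❓⬛⬛
❓❓❓❓🟫⬜⬛🟩⬜❓❓⬛⬛
❓❓❓❓🟦🟩🟩🟩🟦❓❓⬛⬛
❓❓❓❓❓❓❓❓❓❓❓⬛⬛
❓❓❓❓❓❓❓❓❓❓❓⬛⬛
❓❓❓❓❓❓❓❓❓❓❓⬛⬛
❓❓❓❓❓❓❓❓❓❓❓⬛⬛

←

❓❓❓❓❓❓❓❓❓❓❓❓⬛
❓❓❓❓❓❓❓❓❓❓❓❓⬛
❓❓❓❓❓🟩🟩🟩🟩🟦❓❓⬛
❓❓❓❓❓🟩🟫⬜🟦🟫❓❓⬛
❓❓❓❓⬜🟩🟩🟩🟦🟦❓❓⬛
❓❓❓❓⬛🟩⬛🟩🟩🟩❓❓⬛
❓❓❓❓🟩🟫🔴🟫🟩⬜❓❓⬛
❓❓❓❓⬜🟫⬜⬛🟩⬜❓❓⬛
❓❓❓❓🟦🟦🟩🟩🟩🟦❓❓⬛
❓❓❓❓❓❓❓❓❓❓❓❓⬛
❓❓❓❓❓❓❓❓❓❓❓❓⬛
❓❓❓❓❓❓❓❓❓❓❓❓⬛
❓❓❓❓❓❓❓❓❓❓❓❓⬛

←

❓❓❓❓❓❓❓❓❓❓❓❓❓
❓❓❓❓❓❓❓❓❓❓❓❓❓
❓❓❓❓❓❓🟩🟩🟩🟩🟦❓❓
❓❓❓❓❓❓🟩🟫⬜🟦🟫❓❓
❓❓❓❓⬛⬜🟩🟩🟩🟦🟦❓❓
❓❓❓❓🟫⬛🟩⬛🟩🟩🟩❓❓
❓❓❓❓⬜🟩🔴⬜🟫🟩⬜❓❓
❓❓❓❓⬜⬜🟫⬜⬛🟩⬜❓❓
❓❓❓❓🟩🟦🟦🟩🟩🟩🟦❓❓
❓❓❓❓❓❓❓❓❓❓❓❓❓
❓❓❓❓❓❓❓❓❓❓❓❓❓
❓❓❓❓❓❓❓❓❓❓❓❓❓
❓❓❓❓❓❓❓❓❓❓❓❓❓

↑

❓❓❓❓❓❓❓❓❓❓❓❓❓
❓❓❓❓❓❓❓❓❓❓❓❓❓
❓❓❓❓❓❓❓❓❓❓❓❓❓
❓❓❓❓❓❓🟩🟩🟩🟩🟦❓❓
❓❓❓❓🟩🟫🟩🟫⬜🟦🟫❓❓
❓❓❓❓⬛⬜🟩🟩🟩🟦🟦❓❓
❓❓❓❓🟫⬛🔴⬛🟩🟩🟩❓❓
❓❓❓❓⬜🟩🟫⬜🟫🟩⬜❓❓
❓❓❓❓⬜⬜🟫⬜⬛🟩⬜❓❓
❓❓❓❓🟩🟦🟦🟩🟩🟩🟦❓❓
❓❓❓❓❓❓❓❓❓❓❓❓❓
❓❓❓❓❓❓❓❓❓❓❓❓❓
❓❓❓❓❓❓❓❓❓❓❓❓❓

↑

❓❓❓❓❓❓❓❓❓❓❓❓❓
❓❓❓❓❓❓❓❓❓❓❓❓❓
❓❓❓❓❓❓❓❓❓❓❓❓❓
❓❓❓❓❓❓❓❓❓❓❓❓❓
❓❓❓❓🟩🟩🟩🟩🟩🟩🟦❓❓
❓❓❓❓🟩🟫🟩🟫⬜🟦🟫❓❓
❓❓❓❓⬛⬜🔴🟩🟩🟦🟦❓❓
❓❓❓❓🟫⬛🟩⬛🟩🟩🟩❓❓
❓❓❓❓⬜🟩🟫⬜🟫🟩⬜❓❓
❓❓❓❓⬜⬜🟫⬜⬛🟩⬜❓❓
❓❓❓❓🟩🟦🟦🟩🟩🟩🟦❓❓
❓❓❓❓❓❓❓❓❓❓❓❓❓
❓❓❓❓❓❓❓❓❓❓❓❓❓

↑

❓❓❓❓❓❓❓❓❓❓❓❓❓
❓❓❓❓❓❓❓❓❓❓❓❓❓
❓❓❓❓❓❓❓❓❓❓❓❓❓
❓❓❓❓❓❓❓❓❓❓❓❓❓
❓❓❓❓🟩⬜🟩🟩🟩❓❓❓❓
❓❓❓❓🟩🟩🟩🟩🟩🟩🟦❓❓
❓❓❓❓🟩🟫🔴🟫⬜🟦🟫❓❓
❓❓❓❓⬛⬜🟩🟩🟩🟦🟦❓❓
❓❓❓❓🟫⬛🟩⬛🟩🟩🟩❓❓
❓❓❓❓⬜🟩🟫⬜🟫🟩⬜❓❓
❓❓❓❓⬜⬜🟫⬜⬛🟩⬜❓❓
❓❓❓❓🟩🟦🟦🟩🟩🟩🟦❓❓
❓❓❓❓❓❓❓❓❓❓❓❓❓

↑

⬛⬛⬛⬛⬛⬛⬛⬛⬛⬛⬛⬛⬛
❓❓❓❓❓❓❓❓❓❓❓❓❓
❓❓❓❓❓❓❓❓❓❓❓❓❓
❓❓❓❓❓❓❓❓❓❓❓❓❓
❓❓❓❓🟩⬜🟩⬛🟫❓❓❓❓
❓❓❓❓🟩⬜🟩🟩🟩❓❓❓❓
❓❓❓❓🟩🟩🔴🟩🟩🟩🟦❓❓
❓❓❓❓🟩🟫🟩🟫⬜🟦🟫❓❓
❓❓❓❓⬛⬜🟩🟩🟩🟦🟦❓❓
❓❓❓❓🟫⬛🟩⬛🟩🟩🟩❓❓
❓❓❓❓⬜🟩🟫⬜🟫🟩⬜❓❓
❓❓❓❓⬜⬜🟫⬜⬛🟩⬜❓❓
❓❓❓❓🟩🟦🟦🟩🟩🟩🟦❓❓

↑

⬛⬛⬛⬛⬛⬛⬛⬛⬛⬛⬛⬛⬛
⬛⬛⬛⬛⬛⬛⬛⬛⬛⬛⬛⬛⬛
❓❓❓❓❓❓❓❓❓❓❓❓❓
❓❓❓❓❓❓❓❓❓❓❓❓❓
❓❓❓❓🟫🟩🟫🟩⬜❓❓❓❓
❓❓❓❓🟩⬜🟩⬛🟫❓❓❓❓
❓❓❓❓🟩⬜🔴🟩🟩❓❓❓❓
❓❓❓❓🟩🟩🟩🟩🟩🟩🟦❓❓
❓❓❓❓🟩🟫🟩🟫⬜🟦🟫❓❓
❓❓❓❓⬛⬜🟩🟩🟩🟦🟦❓❓
❓❓❓❓🟫⬛🟩⬛🟩🟩🟩❓❓
❓❓❓❓⬜🟩🟫⬜🟫🟩⬜❓❓
❓❓❓❓⬜⬜🟫⬜⬛🟩⬜❓❓

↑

⬛⬛⬛⬛⬛⬛⬛⬛⬛⬛⬛⬛⬛
⬛⬛⬛⬛⬛⬛⬛⬛⬛⬛⬛⬛⬛
⬛⬛⬛⬛⬛⬛⬛⬛⬛⬛⬛⬛⬛
❓❓❓❓❓❓❓❓❓❓❓❓❓
❓❓❓❓⬛⬛🟩🟩🟩❓❓❓❓
❓❓❓❓🟫🟩🟫🟩⬜❓❓❓❓
❓❓❓❓🟩⬜🔴⬛🟫❓❓❓❓
❓❓❓❓🟩⬜🟩🟩🟩❓❓❓❓
❓❓❓❓🟩🟩🟩🟩🟩🟩🟦❓❓
❓❓❓❓🟩🟫🟩🟫⬜🟦🟫❓❓
❓❓❓❓⬛⬜🟩🟩🟩🟦🟦❓❓
❓❓❓❓🟫⬛🟩⬛🟩🟩🟩❓❓
❓❓❓❓⬜🟩🟫⬜🟫🟩⬜❓❓

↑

⬛⬛⬛⬛⬛⬛⬛⬛⬛⬛⬛⬛⬛
⬛⬛⬛⬛⬛⬛⬛⬛⬛⬛⬛⬛⬛
⬛⬛⬛⬛⬛⬛⬛⬛⬛⬛⬛⬛⬛
⬛⬛⬛⬛⬛⬛⬛⬛⬛⬛⬛⬛⬛
❓❓❓❓⬜🟩🟫🟫⬜❓❓❓❓
❓❓❓❓⬛⬛🟩🟩🟩❓❓❓❓
❓❓❓❓🟫🟩🔴🟩⬜❓❓❓❓
❓❓❓❓🟩⬜🟩⬛🟫❓❓❓❓
❓❓❓❓🟩⬜🟩🟩🟩❓❓❓❓
❓❓❓❓🟩🟩🟩🟩🟩🟩🟦❓❓
❓❓❓❓🟩🟫🟩🟫⬜🟦🟫❓❓
❓❓❓❓⬛⬜🟩🟩🟩🟦🟦❓❓
❓❓❓❓🟫⬛🟩⬛🟩🟩🟩❓❓

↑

⬛⬛⬛⬛⬛⬛⬛⬛⬛⬛⬛⬛⬛
⬛⬛⬛⬛⬛⬛⬛⬛⬛⬛⬛⬛⬛
⬛⬛⬛⬛⬛⬛⬛⬛⬛⬛⬛⬛⬛
⬛⬛⬛⬛⬛⬛⬛⬛⬛⬛⬛⬛⬛
⬛⬛⬛⬛⬛⬛⬛⬛⬛⬛⬛⬛⬛
❓❓❓❓⬜🟩🟫🟫⬜❓❓❓❓
❓❓❓❓⬛⬛🔴🟩🟩❓❓❓❓
❓❓❓❓🟫🟩🟫🟩⬜❓❓❓❓
❓❓❓❓🟩⬜🟩⬛🟫❓❓❓❓
❓❓❓❓🟩⬜🟩🟩🟩❓❓❓❓
❓❓❓❓🟩🟩🟩🟩🟩🟩🟦❓❓
❓❓❓❓🟩🟫🟩🟫⬜🟦🟫❓❓
❓❓❓❓⬛⬜🟩🟩🟩🟦🟦❓❓

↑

⬛⬛⬛⬛⬛⬛⬛⬛⬛⬛⬛⬛⬛
⬛⬛⬛⬛⬛⬛⬛⬛⬛⬛⬛⬛⬛
⬛⬛⬛⬛⬛⬛⬛⬛⬛⬛⬛⬛⬛
⬛⬛⬛⬛⬛⬛⬛⬛⬛⬛⬛⬛⬛
⬛⬛⬛⬛⬛⬛⬛⬛⬛⬛⬛⬛⬛
⬛⬛⬛⬛⬛⬛⬛⬛⬛⬛⬛⬛⬛
❓❓❓❓⬜🟩🔴🟫⬜❓❓❓❓
❓❓❓❓⬛⬛🟩🟩🟩❓❓❓❓
❓❓❓❓🟫🟩🟫🟩⬜❓❓❓❓
❓❓❓❓🟩⬜🟩⬛🟫❓❓❓❓
❓❓❓❓🟩⬜🟩🟩🟩❓❓❓❓
❓❓❓❓🟩🟩🟩🟩🟩🟩🟦❓❓
❓❓❓❓🟩🟫🟩🟫⬜🟦🟫❓❓

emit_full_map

⬜🟩🔴🟫⬜❓❓
⬛⬛🟩🟩🟩❓❓
🟫🟩🟫🟩⬜❓❓
🟩⬜🟩⬛🟫❓❓
🟩⬜🟩🟩🟩❓❓
🟩🟩🟩🟩🟩🟩🟦
🟩🟫🟩🟫⬜🟦🟫
⬛⬜🟩🟩🟩🟦🟦
🟫⬛🟩⬛🟩🟩🟩
⬜🟩🟫⬜🟫🟩⬜
⬜⬜🟫⬜⬛🟩⬜
🟩🟦🟦🟩🟩🟩🟦

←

⬛⬛⬛⬛⬛⬛⬛⬛⬛⬛⬛⬛⬛
⬛⬛⬛⬛⬛⬛⬛⬛⬛⬛⬛⬛⬛
⬛⬛⬛⬛⬛⬛⬛⬛⬛⬛⬛⬛⬛
⬛⬛⬛⬛⬛⬛⬛⬛⬛⬛⬛⬛⬛
⬛⬛⬛⬛⬛⬛⬛⬛⬛⬛⬛⬛⬛
⬛⬛⬛⬛⬛⬛⬛⬛⬛⬛⬛⬛⬛
❓❓❓❓🟩⬜🔴🟫🟫⬜❓❓❓
❓❓❓❓⬜⬛⬛🟩🟩🟩❓❓❓
❓❓❓❓⬛🟫🟩🟫🟩⬜❓❓❓
❓❓❓❓❓🟩⬜🟩⬛🟫❓❓❓
❓❓❓❓❓🟩⬜🟩🟩🟩❓❓❓
❓❓❓❓❓🟩🟩🟩🟩🟩🟩🟦❓
❓❓❓❓❓🟩🟫🟩🟫⬜🟦🟫❓

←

⬛⬛⬛⬛⬛⬛⬛⬛⬛⬛⬛⬛⬛
⬛⬛⬛⬛⬛⬛⬛⬛⬛⬛⬛⬛⬛
⬛⬛⬛⬛⬛⬛⬛⬛⬛⬛⬛⬛⬛
⬛⬛⬛⬛⬛⬛⬛⬛⬛⬛⬛⬛⬛
⬛⬛⬛⬛⬛⬛⬛⬛⬛⬛⬛⬛⬛
⬛⬛⬛⬛⬛⬛⬛⬛⬛⬛⬛⬛⬛
❓❓❓❓🟩🟩🔴🟩🟫🟫⬜❓❓
❓❓❓❓🟦⬜⬛⬛🟩🟩🟩❓❓
❓❓❓❓🟦⬛🟫🟩🟫🟩⬜❓❓
❓❓❓❓❓❓🟩⬜🟩⬛🟫❓❓
❓❓❓❓❓❓🟩⬜🟩🟩🟩❓❓
❓❓❓❓❓❓🟩🟩🟩🟩🟩🟩🟦
❓❓❓❓❓❓🟩🟫🟩🟫⬜🟦🟫

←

⬛⬛⬛⬛⬛⬛⬛⬛⬛⬛⬛⬛⬛
⬛⬛⬛⬛⬛⬛⬛⬛⬛⬛⬛⬛⬛
⬛⬛⬛⬛⬛⬛⬛⬛⬛⬛⬛⬛⬛
⬛⬛⬛⬛⬛⬛⬛⬛⬛⬛⬛⬛⬛
⬛⬛⬛⬛⬛⬛⬛⬛⬛⬛⬛⬛⬛
⬛⬛⬛⬛⬛⬛⬛⬛⬛⬛⬛⬛⬛
❓❓❓❓🟫🟩🔴⬜🟩🟫🟫⬜❓
❓❓❓❓⬜🟦⬜⬛⬛🟩🟩🟩❓
❓❓❓❓🟫🟦⬛🟫🟩🟫🟩⬜❓
❓❓❓❓❓❓❓🟩⬜🟩⬛🟫❓
❓❓❓❓❓❓❓🟩⬜🟩🟩🟩❓
❓❓❓❓❓❓❓🟩🟩🟩🟩🟩🟩
❓❓❓❓❓❓❓🟩🟫🟩🟫⬜🟦

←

⬛⬛⬛⬛⬛⬛⬛⬛⬛⬛⬛⬛⬛
⬛⬛⬛⬛⬛⬛⬛⬛⬛⬛⬛⬛⬛
⬛⬛⬛⬛⬛⬛⬛⬛⬛⬛⬛⬛⬛
⬛⬛⬛⬛⬛⬛⬛⬛⬛⬛⬛⬛⬛
⬛⬛⬛⬛⬛⬛⬛⬛⬛⬛⬛⬛⬛
⬛⬛⬛⬛⬛⬛⬛⬛⬛⬛⬛⬛⬛
❓❓❓❓🟦🟫🔴🟩⬜🟩🟫🟫⬜
❓❓❓❓🟩⬜🟦⬜⬛⬛🟩🟩🟩
❓❓❓❓🟩🟫🟦⬛🟫🟩🟫🟩⬜
❓❓❓❓❓❓❓❓🟩⬜🟩⬛🟫
❓❓❓❓❓❓❓❓🟩⬜🟩🟩🟩
❓❓❓❓❓❓❓❓🟩🟩🟩🟩🟩
❓❓❓❓❓❓❓❓🟩🟫🟩🟫⬜

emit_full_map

🟦🟫🔴🟩⬜🟩🟫🟫⬜❓❓
🟩⬜🟦⬜⬛⬛🟩🟩🟩❓❓
🟩🟫🟦⬛🟫🟩🟫🟩⬜❓❓
❓❓❓❓🟩⬜🟩⬛🟫❓❓
❓❓❓❓🟩⬜🟩🟩🟩❓❓
❓❓❓❓🟩🟩🟩🟩🟩🟩🟦
❓❓❓❓🟩🟫🟩🟫⬜🟦🟫
❓❓❓❓⬛⬜🟩🟩🟩🟦🟦
❓❓❓❓🟫⬛🟩⬛🟩🟩🟩
❓❓❓❓⬜🟩🟫⬜🟫🟩⬜
❓❓❓❓⬜⬜🟫⬜⬛🟩⬜
❓❓❓❓🟩🟦🟦🟩🟩🟩🟦


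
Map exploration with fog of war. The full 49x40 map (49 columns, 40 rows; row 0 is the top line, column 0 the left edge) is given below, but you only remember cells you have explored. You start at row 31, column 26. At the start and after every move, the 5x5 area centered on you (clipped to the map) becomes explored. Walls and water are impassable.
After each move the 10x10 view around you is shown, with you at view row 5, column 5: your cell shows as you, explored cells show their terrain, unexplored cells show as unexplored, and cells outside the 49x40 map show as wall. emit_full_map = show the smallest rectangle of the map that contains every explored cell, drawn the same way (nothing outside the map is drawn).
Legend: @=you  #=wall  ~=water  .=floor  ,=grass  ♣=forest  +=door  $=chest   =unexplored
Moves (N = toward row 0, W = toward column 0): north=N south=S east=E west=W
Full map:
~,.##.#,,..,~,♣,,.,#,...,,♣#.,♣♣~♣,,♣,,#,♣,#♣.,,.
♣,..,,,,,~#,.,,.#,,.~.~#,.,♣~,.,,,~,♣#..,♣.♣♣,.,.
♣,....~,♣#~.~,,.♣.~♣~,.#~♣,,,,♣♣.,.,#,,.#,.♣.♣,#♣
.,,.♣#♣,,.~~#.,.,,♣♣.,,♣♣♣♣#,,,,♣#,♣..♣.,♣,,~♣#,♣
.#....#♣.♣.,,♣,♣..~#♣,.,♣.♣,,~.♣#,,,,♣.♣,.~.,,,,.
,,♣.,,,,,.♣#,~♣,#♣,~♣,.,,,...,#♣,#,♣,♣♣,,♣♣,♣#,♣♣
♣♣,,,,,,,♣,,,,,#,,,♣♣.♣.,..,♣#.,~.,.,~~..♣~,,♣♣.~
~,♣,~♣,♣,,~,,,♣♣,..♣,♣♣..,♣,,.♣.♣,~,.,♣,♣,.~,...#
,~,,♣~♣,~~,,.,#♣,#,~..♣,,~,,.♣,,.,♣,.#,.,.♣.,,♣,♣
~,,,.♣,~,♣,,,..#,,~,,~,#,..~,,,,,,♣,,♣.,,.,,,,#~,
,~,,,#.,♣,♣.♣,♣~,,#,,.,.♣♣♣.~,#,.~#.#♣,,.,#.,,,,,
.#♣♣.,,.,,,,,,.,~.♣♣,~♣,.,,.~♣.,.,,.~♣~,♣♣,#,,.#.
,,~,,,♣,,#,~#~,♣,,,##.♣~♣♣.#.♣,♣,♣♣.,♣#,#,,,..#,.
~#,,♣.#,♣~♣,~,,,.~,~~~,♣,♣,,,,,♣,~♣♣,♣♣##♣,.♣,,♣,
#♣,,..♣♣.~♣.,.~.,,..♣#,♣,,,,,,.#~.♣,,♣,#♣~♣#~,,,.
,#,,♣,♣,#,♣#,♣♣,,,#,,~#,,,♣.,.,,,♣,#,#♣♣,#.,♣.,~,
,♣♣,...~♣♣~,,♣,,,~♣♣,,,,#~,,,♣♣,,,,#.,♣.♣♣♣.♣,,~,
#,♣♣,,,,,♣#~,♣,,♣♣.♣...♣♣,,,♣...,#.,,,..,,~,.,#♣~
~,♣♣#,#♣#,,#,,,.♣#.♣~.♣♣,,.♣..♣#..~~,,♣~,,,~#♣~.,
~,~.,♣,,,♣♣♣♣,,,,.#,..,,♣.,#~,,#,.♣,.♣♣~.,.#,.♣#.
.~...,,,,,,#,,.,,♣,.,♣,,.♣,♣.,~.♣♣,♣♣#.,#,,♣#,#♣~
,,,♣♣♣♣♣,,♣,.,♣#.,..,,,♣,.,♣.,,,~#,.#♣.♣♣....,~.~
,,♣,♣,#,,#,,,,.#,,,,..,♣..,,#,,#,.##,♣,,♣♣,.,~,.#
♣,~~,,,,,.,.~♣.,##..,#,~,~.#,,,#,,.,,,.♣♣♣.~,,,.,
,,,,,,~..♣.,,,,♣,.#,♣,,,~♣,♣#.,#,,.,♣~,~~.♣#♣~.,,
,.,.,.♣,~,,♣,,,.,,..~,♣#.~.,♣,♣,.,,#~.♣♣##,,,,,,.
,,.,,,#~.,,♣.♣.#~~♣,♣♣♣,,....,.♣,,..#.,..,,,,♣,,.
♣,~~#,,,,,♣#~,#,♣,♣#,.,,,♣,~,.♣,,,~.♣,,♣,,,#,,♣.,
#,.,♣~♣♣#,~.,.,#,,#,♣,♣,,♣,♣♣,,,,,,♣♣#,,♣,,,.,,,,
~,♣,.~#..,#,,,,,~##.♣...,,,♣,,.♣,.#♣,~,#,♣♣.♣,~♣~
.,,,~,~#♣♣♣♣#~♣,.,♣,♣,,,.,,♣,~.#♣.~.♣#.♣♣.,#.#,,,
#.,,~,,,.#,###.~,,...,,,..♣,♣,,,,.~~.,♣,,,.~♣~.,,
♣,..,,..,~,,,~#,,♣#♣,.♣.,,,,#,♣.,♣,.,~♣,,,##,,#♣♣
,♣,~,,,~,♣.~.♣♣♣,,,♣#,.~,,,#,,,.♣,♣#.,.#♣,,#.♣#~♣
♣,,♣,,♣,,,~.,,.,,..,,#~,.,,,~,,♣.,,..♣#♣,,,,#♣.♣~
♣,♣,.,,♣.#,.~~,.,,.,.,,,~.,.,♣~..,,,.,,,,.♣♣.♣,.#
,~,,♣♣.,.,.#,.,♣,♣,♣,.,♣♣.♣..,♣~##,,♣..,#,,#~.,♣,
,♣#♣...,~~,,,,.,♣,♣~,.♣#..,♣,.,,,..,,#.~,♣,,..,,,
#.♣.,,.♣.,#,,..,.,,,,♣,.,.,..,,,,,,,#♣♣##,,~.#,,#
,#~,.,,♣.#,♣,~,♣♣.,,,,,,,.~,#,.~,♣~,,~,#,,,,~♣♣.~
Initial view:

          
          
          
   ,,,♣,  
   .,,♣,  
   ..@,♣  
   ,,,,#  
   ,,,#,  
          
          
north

          
          
          
   ,♣,♣♣  
   ,,,♣,  
   .,@♣,  
   ..♣,♣  
   ,,,,#  
   ,,,#,  
          

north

          
          
          
   ,♣,~,  
   ,♣,♣♣  
   ,,@♣,  
   .,,♣,  
   ..♣,♣  
   ,,,,#  
   ,,,#,  

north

          
          
          
   ,....  
   ,♣,~,  
   ,♣@♣♣  
   ,,,♣,  
   .,,♣,  
   ..♣,♣  
   ,,,,#  

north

          
          
          
   .~.,♣  
   ,....  
   ,♣@~,  
   ,♣,♣♣  
   ,,,♣,  
   .,,♣,  
   ..♣,♣  

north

          
          
          
   ~♣,♣#  
   .~.,♣  
   ,.@..  
   ,♣,~,  
   ,♣,♣♣  
   ,,,♣,  
   .,,♣,  

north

          
          
          
   ,~.#,  
   ~♣,♣#  
   .~@,♣  
   ,....  
   ,♣,~,  
   ,♣,♣♣  
   ,,,♣,  

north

          
          
          
   ..,,#  
   ,~.#,  
   ~♣@♣#  
   .~.,♣  
   ,....  
   ,♣,~,  
   ,♣,♣♣  

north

          
          
          
   ,.,♣.  
   ..,,#  
   ,~@#,  
   ~♣,♣#  
   .~.,♣  
   ,....  
   ,♣,~,  

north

          
          
          
   .♣,♣.  
   ,.,♣.  
   ..@,#  
   ,~.#,  
   ~♣,♣#  
   .~.,♣  
   ,....  

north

          
          
          
   ♣.,#~  
   .♣,♣.  
   ,.@♣.  
   ..,,#  
   ,~.#,  
   ~♣,♣#  
   .~.,♣  

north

          
          
          
   ,,.♣.  
   ♣.,#~  
   .♣@♣.  
   ,.,♣.  
   ..,,#  
   ,~.#,  
   ~♣,♣#  

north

          
          
          
   ♣,,,♣  
   ,,.♣.  
   ♣.@#~  
   .♣,♣.  
   ,.,♣.  
   ..,,#  
   ,~.#,  

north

          
          
          
   #~,,,  
   ♣,,,♣  
   ,,@♣.  
   ♣.,#~  
   .♣,♣.  
   ,.,♣.  
   ..,,#  

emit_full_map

#~,,,
♣,,,♣
,,@♣.
♣.,#~
.♣,♣.
,.,♣.
..,,#
,~.#,
~♣,♣#
.~.,♣
,....
,♣,~,
,♣,♣♣
,,,♣,
.,,♣,
..♣,♣
,,,,#
,,,#,

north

          
          
          
   ,,♣.,  
   #~,,,  
   ♣,@,♣  
   ,,.♣.  
   ♣.,#~  
   .♣,♣.  
   ,.,♣.  

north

          
          
          
   ,,,,,  
   ,,♣.,  
   #~@,,  
   ♣,,,♣  
   ,,.♣.  
   ♣.,#~  
   .♣,♣.  

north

          
          
          
   ,♣,,,  
   ,,,,,  
   ,,@.,  
   #~,,,  
   ♣,,,♣  
   ,,.♣.  
   ♣.,#~  

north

          
          
          
   ♣♣.#.  
   ,♣,,,  
   ,,@,,  
   ,,♣.,  
   #~,,,  
   ♣,,,♣  
   ,,.♣.  

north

          
          
          
   .,,.~  
   ♣♣.#.  
   ,♣@,,  
   ,,,,,  
   ,,♣.,  
   #~,,,  
   ♣,,,♣  

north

          
          
          
   ♣♣♣.~  
   .,,.~  
   ♣♣@#.  
   ,♣,,,  
   ,,,,,  
   ,,♣.,  
   #~,,,  

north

          
          
          
   ,..~,  
   ♣♣♣.~  
   .,@.~  
   ♣♣.#.  
   ,♣,,,  
   ,,,,,  
   ,,♣.,  

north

          
          
          
   ,~,,.  
   ,..~,  
   ♣♣@.~  
   .,,.~  
   ♣♣.#.  
   ,♣,,,  
   ,,,,,  

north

          
          
          
   .,♣,,  
   ,~,,.  
   ,.@~,  
   ♣♣♣.~  
   .,,.~  
   ♣♣.#.  
   ,♣,,,  

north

          
          
          
   ,..,♣  
   .,♣,,  
   ,~@,.  
   ,..~,  
   ♣♣♣.~  
   .,,.~  
   ♣♣.#.  

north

          
          
          
   ,,...  
   ,..,♣  
   .,@,,  
   ,~,,.  
   ,..~,  
   ♣♣♣.~  
   .,,.~  

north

          
          
          
   ♣.♣,,  
   ,,...  
   ,.@,♣  
   .,♣,,  
   ,~,,.  
   ,..~,  
   ♣♣♣.~  

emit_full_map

♣.♣,,
,,...
,.@,♣
.,♣,,
,~,,.
,..~,
♣♣♣.~
.,,.~
♣♣.#.
,♣,,,
,,,,,
,,♣.,
#~,,,
♣,,,♣
,,.♣.
♣.,#~
.♣,♣.
,.,♣.
..,,#
,~.#,
~♣,♣#
.~.,♣
,....
,♣,~,
,♣,♣♣
,,,♣,
.,,♣,
..♣,♣
,,,,#
,,,#,

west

          
          
          
   ,♣.♣,, 
   ,,,... 
   .,@.,♣ 
   ..,♣,, 
   ,,~,,. 
    ,..~, 
    ♣♣♣.~ 

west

          
          
          
   .,♣.♣,,
   .,,,...
   ♣.@..,♣
   ♣..,♣,,
   ♣,,~,,.
     ,..~,
     ♣♣♣.~

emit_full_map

.,♣.♣,,
.,,,...
♣.@..,♣
♣..,♣,,
♣,,~,,.
  ,..~,
  ♣♣♣.~
  .,,.~
  ♣♣.#.
  ,♣,,,
  ,,,,,
  ,,♣.,
  #~,,,
  ♣,,,♣
  ,,.♣.
  ♣.,#~
  .♣,♣.
  ,.,♣.
  ..,,#
  ,~.#,
  ~♣,♣#
  .~.,♣
  ,....
  ,♣,~,
  ,♣,♣♣
  ,,,♣,
  .,,♣,
  ..♣,♣
  ,,,,#
  ,,,#,


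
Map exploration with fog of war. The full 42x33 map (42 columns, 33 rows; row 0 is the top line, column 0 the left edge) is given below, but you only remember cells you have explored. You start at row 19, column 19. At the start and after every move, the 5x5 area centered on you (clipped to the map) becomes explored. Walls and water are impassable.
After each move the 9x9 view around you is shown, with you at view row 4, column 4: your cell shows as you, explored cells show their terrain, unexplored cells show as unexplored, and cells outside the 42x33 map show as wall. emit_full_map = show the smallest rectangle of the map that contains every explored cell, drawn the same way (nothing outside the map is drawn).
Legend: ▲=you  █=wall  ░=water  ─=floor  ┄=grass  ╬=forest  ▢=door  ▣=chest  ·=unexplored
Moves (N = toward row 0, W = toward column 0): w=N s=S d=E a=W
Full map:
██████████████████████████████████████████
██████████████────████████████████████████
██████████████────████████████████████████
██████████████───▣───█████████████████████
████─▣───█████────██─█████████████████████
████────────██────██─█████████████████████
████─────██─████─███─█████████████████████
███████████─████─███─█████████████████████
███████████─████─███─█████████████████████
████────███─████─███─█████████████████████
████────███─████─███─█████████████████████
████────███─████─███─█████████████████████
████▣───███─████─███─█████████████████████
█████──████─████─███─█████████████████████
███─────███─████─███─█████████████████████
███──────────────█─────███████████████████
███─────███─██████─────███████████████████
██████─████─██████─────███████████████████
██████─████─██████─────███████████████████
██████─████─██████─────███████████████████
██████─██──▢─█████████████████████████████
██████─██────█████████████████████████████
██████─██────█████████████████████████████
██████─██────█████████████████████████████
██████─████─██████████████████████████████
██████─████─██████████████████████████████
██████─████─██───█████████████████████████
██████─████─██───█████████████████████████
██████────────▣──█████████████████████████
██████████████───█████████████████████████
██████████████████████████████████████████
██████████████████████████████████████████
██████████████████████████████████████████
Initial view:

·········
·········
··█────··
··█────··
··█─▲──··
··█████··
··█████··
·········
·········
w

·········
·········
··█────··
··█────··
··█─▲──··
··█────··
··█████··
··█████··
·········

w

·········
·········
··█────··
··█────··
··█─▲──··
··█────··
··█────··
··█████··
··█████··

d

·········
·········
·█─────··
·█─────··
·█──▲──··
·█─────··
·█─────··
·█████···
·█████···

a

·········
·········
··█─────·
··█─────·
··█─▲───·
··█─────·
··█─────·
··█████··
··█████··

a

·········
·········
··─█─────
··██─────
··██▲────
··██─────
··██─────
···█████·
···█████·

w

·········
·········
··─███─··
··─█─────
··██▲────
··██─────
··██─────
··██─────
···█████·

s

·········
··─███─··
··─█─────
··██─────
··██▲────
··██─────
··██─────
···█████·
···█████·

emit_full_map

─███─··
─█─────
██─────
██▲────
██─────
██─────
·█████·
·█████·

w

·········
·········
··─███─··
··─█─────
··██▲────
··██─────
··██─────
··██─────
···█████·

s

·········
··─███─··
··─█─────
··██─────
··██▲────
··██─────
··██─────
···█████·
···█████·
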